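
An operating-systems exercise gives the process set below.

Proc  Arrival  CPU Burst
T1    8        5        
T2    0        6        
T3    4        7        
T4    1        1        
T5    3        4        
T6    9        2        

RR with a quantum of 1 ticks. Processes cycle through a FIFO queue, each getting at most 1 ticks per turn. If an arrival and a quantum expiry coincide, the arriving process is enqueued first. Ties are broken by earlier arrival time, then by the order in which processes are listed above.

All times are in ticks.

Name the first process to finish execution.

Gantt: | T2 0-1 | T4 1-2 | T2 2-3 | T5 3-4 | T2 4-5 | T3 5-6 | T5 6-7 | T2 7-8 | T3 8-9 | T5 9-10 | T1 10-11 | T2 11-12 | T6 12-13 | T3 13-14 | T5 14-15 | T1 15-16 | T2 16-17 | T6 17-18 | T3 18-19 | T1 19-20 | T3 20-21 | T1 21-22 | T3 22-23 | T1 23-24 | T3 24-25 |
Completion: T1=24  T2=17  T3=25  T4=2  T5=15  T6=18
Turnaround (C−A): T1=16  T2=17  T3=21  T4=1  T5=12  T6=9
Finish order: T4 → T5 → T2 → T6 → T1 → T3

T4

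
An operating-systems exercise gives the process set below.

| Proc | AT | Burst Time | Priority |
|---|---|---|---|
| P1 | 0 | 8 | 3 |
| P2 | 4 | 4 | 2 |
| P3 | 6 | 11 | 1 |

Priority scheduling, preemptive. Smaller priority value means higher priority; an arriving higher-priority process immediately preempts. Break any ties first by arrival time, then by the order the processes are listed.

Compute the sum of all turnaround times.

Gantt: | P1 0-4 | P2 4-6 | P3 6-17 | P2 17-19 | P1 19-23 |
Completion: P1=23  P2=19  P3=17
Turnaround = completion − arrival: P1=23, P2=15, P3=11
Total turnaround = 23 + 15 + 11 = 49

49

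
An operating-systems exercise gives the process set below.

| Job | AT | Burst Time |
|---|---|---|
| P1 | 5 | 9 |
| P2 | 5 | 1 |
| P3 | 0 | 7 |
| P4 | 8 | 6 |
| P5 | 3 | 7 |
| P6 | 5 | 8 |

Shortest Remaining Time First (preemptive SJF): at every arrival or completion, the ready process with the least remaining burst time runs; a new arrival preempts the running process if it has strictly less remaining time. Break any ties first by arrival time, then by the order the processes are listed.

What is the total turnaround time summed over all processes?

90

Timeline: | P3 0-5 | P2 5-6 | P3 6-8 | P4 8-14 | P5 14-21 | P6 21-29 | P1 29-38 |
Completion: P1=38  P2=6  P3=8  P4=14  P5=21  P6=29
Turnaround (C−A): P1=33  P2=1  P3=8  P4=6  P5=18  P6=24
Turnaround = completion − arrival: P1=33, P2=1, P3=8, P4=6, P5=18, P6=24
Total turnaround = 33 + 1 + 8 + 6 + 18 + 24 = 90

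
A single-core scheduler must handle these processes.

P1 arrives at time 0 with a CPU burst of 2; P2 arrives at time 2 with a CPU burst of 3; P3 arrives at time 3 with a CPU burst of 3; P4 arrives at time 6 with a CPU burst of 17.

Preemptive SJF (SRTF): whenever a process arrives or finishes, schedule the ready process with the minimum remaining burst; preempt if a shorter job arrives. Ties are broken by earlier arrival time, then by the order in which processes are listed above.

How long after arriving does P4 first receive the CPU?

2

Timeline: | P1 0-2 | P2 2-5 | P3 5-8 | P4 8-25 |
Completion: P1=2  P2=5  P3=8  P4=25
Turnaround (C−A): P1=2  P2=3  P3=5  P4=19
Response(P4) = first start − arrival = 8 − 6 = 2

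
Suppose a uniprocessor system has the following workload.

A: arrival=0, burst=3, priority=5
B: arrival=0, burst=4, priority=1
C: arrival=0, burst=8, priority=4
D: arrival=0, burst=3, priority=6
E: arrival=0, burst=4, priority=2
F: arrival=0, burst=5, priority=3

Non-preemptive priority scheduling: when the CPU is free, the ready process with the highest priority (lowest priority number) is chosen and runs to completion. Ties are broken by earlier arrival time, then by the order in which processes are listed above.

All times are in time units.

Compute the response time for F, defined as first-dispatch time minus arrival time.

8

Timeline: | B 0-4 | E 4-8 | F 8-13 | C 13-21 | A 21-24 | D 24-27 |
Completion: A=24  B=4  C=21  D=27  E=8  F=13
Response(F) = first start − arrival = 8 − 0 = 8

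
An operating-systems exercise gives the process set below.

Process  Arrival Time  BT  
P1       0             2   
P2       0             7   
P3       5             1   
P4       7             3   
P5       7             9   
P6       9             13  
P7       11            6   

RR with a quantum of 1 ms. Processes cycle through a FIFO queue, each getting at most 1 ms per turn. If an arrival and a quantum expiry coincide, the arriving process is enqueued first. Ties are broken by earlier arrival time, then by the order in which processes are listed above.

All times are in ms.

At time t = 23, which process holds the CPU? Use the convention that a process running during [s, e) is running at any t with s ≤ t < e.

Timeline: | P1 0-1 | P2 1-2 | P1 2-3 | P2 3-5 | P3 5-6 | P2 6-7 | P4 7-8 | P5 8-9 | P2 9-10 | P4 10-11 | P6 11-12 | P5 12-13 | P2 13-14 | P7 14-15 | P4 15-16 | P6 16-17 | P5 17-18 | P2 18-19 | P7 19-20 | P6 20-21 | P5 21-22 | P7 22-23 | P6 23-24 | P5 24-25 | P7 25-26 | P6 26-27 | P5 27-28 | P7 28-29 | P6 29-30 | P5 30-31 | P7 31-32 | P6 32-33 | P5 33-34 | P6 34-35 | P5 35-36 | P6 36-41 |
Completion: P1=3  P2=19  P3=6  P4=16  P5=36  P6=41  P7=32
Turnaround (C−A): P1=3  P2=19  P3=1  P4=9  P5=29  P6=32  P7=21

P6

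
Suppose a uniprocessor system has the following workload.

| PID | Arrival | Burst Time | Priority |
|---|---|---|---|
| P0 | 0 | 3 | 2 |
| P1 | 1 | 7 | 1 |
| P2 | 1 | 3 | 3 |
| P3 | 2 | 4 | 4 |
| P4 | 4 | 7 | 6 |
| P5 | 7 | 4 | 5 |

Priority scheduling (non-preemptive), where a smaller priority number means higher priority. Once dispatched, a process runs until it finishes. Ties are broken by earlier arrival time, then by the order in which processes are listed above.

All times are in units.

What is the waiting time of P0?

0

Gantt: | P0 0-3 | P1 3-10 | P2 10-13 | P3 13-17 | P5 17-21 | P4 21-28 |
Completion: P0=3  P1=10  P2=13  P3=17  P4=28  P5=21
Waiting(P0) = turnaround − burst = 3 − 3 = 0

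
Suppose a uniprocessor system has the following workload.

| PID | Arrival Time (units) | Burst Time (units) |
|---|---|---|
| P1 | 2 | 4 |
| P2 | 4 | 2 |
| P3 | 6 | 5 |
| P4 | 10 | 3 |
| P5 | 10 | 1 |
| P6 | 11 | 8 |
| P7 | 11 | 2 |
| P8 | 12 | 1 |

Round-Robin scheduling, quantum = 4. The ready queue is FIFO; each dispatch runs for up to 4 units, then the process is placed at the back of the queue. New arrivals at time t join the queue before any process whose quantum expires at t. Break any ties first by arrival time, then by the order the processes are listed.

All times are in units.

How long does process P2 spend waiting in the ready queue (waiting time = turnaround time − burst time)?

2

Timeline: | idle 0-2 | P1 2-6 | P2 6-8 | P3 8-12 | P4 12-15 | P5 15-16 | P6 16-20 | P7 20-22 | P8 22-23 | P3 23-24 | P6 24-28 |
Completion: P1=6  P2=8  P3=24  P4=15  P5=16  P6=28  P7=22  P8=23
Turnaround (C−A): P1=4  P2=4  P3=18  P4=5  P5=6  P6=17  P7=11  P8=11
Waiting(P2) = turnaround − burst = 4 − 2 = 2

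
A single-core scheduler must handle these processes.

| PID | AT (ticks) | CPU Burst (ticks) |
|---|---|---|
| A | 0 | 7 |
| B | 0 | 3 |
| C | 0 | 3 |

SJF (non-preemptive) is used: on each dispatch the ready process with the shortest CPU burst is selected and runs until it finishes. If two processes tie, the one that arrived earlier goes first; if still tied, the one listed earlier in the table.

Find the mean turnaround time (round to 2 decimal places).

7.33

Timeline: | B 0-3 | C 3-6 | A 6-13 |
Completion: A=13  B=3  C=6
Turnaround times: A=13, B=3, C=6
Average turnaround = (13+3+6) / 3 = 22/3 = 7.33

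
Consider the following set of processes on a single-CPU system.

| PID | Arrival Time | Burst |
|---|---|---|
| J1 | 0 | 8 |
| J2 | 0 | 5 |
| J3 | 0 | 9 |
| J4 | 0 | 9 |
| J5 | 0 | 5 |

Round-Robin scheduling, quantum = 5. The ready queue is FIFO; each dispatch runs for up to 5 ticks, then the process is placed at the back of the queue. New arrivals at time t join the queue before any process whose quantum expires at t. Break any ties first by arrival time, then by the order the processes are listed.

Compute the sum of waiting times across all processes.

Gantt: | J1 0-5 | J2 5-10 | J3 10-15 | J4 15-20 | J5 20-25 | J1 25-28 | J3 28-32 | J4 32-36 |
Completion: J1=28  J2=10  J3=32  J4=36  J5=25
Turnaround (C−A): J1=28  J2=10  J3=32  J4=36  J5=25
Waiting = turnaround − burst: J1=20, J2=5, J3=23, J4=27, J5=20
Total waiting = 20 + 5 + 23 + 27 + 20 = 95

95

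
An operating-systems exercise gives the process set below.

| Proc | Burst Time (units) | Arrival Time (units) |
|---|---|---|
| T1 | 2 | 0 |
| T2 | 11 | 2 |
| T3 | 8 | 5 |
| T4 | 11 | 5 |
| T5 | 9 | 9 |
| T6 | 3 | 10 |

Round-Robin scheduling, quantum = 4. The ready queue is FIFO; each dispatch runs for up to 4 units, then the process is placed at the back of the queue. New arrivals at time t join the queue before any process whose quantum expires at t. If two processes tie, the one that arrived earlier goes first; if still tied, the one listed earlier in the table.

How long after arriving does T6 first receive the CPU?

12

Schedule: | T1 0-2 | T2 2-6 | T3 6-10 | T4 10-14 | T2 14-18 | T5 18-22 | T6 22-25 | T3 25-29 | T4 29-33 | T2 33-36 | T5 36-40 | T4 40-43 | T5 43-44 |
Completion: T1=2  T2=36  T3=29  T4=43  T5=44  T6=25
Turnaround (C−A): T1=2  T2=34  T3=24  T4=38  T5=35  T6=15
Response(T6) = first start − arrival = 22 − 10 = 12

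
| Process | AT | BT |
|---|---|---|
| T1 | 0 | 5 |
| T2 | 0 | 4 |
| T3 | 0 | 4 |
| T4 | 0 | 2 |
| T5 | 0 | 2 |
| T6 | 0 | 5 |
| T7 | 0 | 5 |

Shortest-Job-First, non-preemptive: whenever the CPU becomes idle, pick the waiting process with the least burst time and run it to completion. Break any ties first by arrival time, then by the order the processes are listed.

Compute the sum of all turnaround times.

Schedule: | T4 0-2 | T5 2-4 | T2 4-8 | T3 8-12 | T1 12-17 | T6 17-22 | T7 22-27 |
Completion: T1=17  T2=8  T3=12  T4=2  T5=4  T6=22  T7=27
Turnaround (C−A): T1=17  T2=8  T3=12  T4=2  T5=4  T6=22  T7=27
Turnaround = completion − arrival: T1=17, T2=8, T3=12, T4=2, T5=4, T6=22, T7=27
Total turnaround = 17 + 8 + 12 + 2 + 4 + 22 + 27 = 92

92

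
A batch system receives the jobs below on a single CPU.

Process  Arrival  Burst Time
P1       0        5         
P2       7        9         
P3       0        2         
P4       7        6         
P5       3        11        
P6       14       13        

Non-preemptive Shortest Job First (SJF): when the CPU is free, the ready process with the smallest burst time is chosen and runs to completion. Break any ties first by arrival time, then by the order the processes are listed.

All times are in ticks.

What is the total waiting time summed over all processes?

46

Timeline: | P3 0-2 | P1 2-7 | P4 7-13 | P2 13-22 | P5 22-33 | P6 33-46 |
Completion: P1=7  P2=22  P3=2  P4=13  P5=33  P6=46
Turnaround (C−A): P1=7  P2=15  P3=2  P4=6  P5=30  P6=32
Waiting = turnaround − burst: P1=2, P2=6, P3=0, P4=0, P5=19, P6=19
Total waiting = 2 + 6 + 0 + 0 + 19 + 19 = 46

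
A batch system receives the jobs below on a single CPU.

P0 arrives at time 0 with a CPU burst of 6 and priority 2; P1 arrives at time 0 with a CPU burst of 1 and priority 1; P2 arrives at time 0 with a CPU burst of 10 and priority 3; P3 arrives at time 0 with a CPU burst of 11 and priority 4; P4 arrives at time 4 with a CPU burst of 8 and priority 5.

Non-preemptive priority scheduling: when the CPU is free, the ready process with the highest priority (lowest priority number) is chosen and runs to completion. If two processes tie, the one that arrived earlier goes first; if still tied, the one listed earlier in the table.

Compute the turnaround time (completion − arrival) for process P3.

Timeline: | P1 0-1 | P0 1-7 | P2 7-17 | P3 17-28 | P4 28-36 |
Completion: P0=7  P1=1  P2=17  P3=28  P4=36
Turnaround(P3) = completion − arrival = 28 − 0 = 28

28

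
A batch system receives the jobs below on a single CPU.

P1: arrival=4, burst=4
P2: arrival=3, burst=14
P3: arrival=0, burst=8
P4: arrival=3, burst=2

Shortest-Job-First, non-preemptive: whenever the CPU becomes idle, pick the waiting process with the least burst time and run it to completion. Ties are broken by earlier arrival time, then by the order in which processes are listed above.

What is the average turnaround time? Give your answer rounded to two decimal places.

Schedule: | P3 0-8 | P4 8-10 | P1 10-14 | P2 14-28 |
Completion: P1=14  P2=28  P3=8  P4=10
Turnaround (C−A): P1=10  P2=25  P3=8  P4=7
Turnaround times: P1=10, P2=25, P3=8, P4=7
Average turnaround = (10+25+8+7) / 4 = 50/4 = 12.50

12.50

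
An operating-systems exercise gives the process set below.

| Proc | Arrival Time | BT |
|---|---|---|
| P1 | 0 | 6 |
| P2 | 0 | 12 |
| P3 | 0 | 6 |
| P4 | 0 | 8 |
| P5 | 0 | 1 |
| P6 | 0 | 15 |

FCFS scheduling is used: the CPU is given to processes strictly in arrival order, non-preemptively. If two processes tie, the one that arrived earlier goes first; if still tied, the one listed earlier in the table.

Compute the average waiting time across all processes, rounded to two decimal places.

18.83

Gantt: | P1 0-6 | P2 6-18 | P3 18-24 | P4 24-32 | P5 32-33 | P6 33-48 |
Completion: P1=6  P2=18  P3=24  P4=32  P5=33  P6=48
Turnaround (C−A): P1=6  P2=18  P3=24  P4=32  P5=33  P6=48
Waiting times: P1=0, P2=6, P3=18, P4=24, P5=32, P6=33
Average waiting = (0+6+18+24+32+33) / 6 = 113/6 = 18.83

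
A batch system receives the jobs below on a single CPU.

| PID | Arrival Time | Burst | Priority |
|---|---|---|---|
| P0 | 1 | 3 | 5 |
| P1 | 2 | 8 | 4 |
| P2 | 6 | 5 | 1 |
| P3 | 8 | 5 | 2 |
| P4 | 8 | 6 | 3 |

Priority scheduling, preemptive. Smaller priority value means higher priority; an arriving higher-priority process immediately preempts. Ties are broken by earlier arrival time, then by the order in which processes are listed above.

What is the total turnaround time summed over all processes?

78

Gantt: | idle 0-1 | P0 1-2 | P1 2-6 | P2 6-11 | P3 11-16 | P4 16-22 | P1 22-26 | P0 26-28 |
Completion: P0=28  P1=26  P2=11  P3=16  P4=22
Turnaround (C−A): P0=27  P1=24  P2=5  P3=8  P4=14
Turnaround = completion − arrival: P0=27, P1=24, P2=5, P3=8, P4=14
Total turnaround = 27 + 24 + 5 + 8 + 14 = 78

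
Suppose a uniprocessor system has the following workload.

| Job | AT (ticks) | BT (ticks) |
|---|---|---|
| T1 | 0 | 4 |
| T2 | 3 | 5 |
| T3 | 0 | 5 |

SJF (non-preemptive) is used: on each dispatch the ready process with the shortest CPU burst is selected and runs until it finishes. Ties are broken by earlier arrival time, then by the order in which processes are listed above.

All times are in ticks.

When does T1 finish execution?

Schedule: | T1 0-4 | T3 4-9 | T2 9-14 |
Completion: T1=4  T2=14  T3=9

4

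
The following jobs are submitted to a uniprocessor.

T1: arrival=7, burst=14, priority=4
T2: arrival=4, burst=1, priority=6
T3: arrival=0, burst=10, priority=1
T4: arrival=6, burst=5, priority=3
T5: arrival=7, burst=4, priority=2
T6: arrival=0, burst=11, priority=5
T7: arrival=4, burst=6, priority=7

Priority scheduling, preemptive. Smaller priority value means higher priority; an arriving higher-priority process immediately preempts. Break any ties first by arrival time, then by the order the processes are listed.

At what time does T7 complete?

51

Schedule: | T3 0-10 | T5 10-14 | T4 14-19 | T1 19-33 | T6 33-44 | T2 44-45 | T7 45-51 |
Completion: T1=33  T2=45  T3=10  T4=19  T5=14  T6=44  T7=51
Turnaround (C−A): T1=26  T2=41  T3=10  T4=13  T5=7  T6=44  T7=47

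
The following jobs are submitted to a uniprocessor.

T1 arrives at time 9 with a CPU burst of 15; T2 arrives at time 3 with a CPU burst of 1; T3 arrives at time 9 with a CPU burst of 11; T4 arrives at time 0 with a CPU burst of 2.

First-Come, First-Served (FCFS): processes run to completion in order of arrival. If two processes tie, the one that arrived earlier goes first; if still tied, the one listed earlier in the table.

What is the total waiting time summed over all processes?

Schedule: | T4 0-2 | idle 2-3 | T2 3-4 | idle 4-9 | T1 9-24 | T3 24-35 |
Completion: T1=24  T2=4  T3=35  T4=2
Turnaround (C−A): T1=15  T2=1  T3=26  T4=2
Waiting = turnaround − burst: T1=0, T2=0, T3=15, T4=0
Total waiting = 0 + 0 + 15 + 0 = 15

15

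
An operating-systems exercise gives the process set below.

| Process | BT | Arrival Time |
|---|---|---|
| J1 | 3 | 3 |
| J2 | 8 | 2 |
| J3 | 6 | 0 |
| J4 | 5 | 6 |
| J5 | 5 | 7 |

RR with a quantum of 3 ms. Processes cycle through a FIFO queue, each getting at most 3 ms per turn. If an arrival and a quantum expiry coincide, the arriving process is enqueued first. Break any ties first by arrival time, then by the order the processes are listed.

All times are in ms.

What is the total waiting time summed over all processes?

Gantt: | J3 0-3 | J2 3-6 | J1 6-9 | J3 9-12 | J4 12-15 | J2 15-18 | J5 18-21 | J4 21-23 | J2 23-25 | J5 25-27 |
Completion: J1=9  J2=25  J3=12  J4=23  J5=27
Waiting = turnaround − burst: J1=3, J2=15, J3=6, J4=12, J5=15
Total waiting = 3 + 15 + 6 + 12 + 15 = 51

51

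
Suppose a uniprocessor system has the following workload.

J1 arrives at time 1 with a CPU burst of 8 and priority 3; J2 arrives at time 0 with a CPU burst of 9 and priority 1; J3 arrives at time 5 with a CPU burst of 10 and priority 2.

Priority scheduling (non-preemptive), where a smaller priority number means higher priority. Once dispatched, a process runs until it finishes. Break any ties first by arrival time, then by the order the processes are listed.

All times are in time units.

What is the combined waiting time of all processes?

22

Gantt: | J2 0-9 | J3 9-19 | J1 19-27 |
Completion: J1=27  J2=9  J3=19
Waiting = turnaround − burst: J1=18, J2=0, J3=4
Total waiting = 18 + 0 + 4 = 22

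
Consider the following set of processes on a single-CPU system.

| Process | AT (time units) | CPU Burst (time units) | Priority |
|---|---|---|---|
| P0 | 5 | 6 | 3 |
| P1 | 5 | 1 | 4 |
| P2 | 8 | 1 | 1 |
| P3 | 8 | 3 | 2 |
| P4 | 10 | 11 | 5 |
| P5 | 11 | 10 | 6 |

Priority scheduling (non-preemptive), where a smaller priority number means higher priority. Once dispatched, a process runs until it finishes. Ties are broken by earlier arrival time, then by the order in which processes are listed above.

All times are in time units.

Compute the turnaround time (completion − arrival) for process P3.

7

Schedule: | idle 0-5 | P0 5-11 | P2 11-12 | P3 12-15 | P1 15-16 | P4 16-27 | P5 27-37 |
Completion: P0=11  P1=16  P2=12  P3=15  P4=27  P5=37
Turnaround(P3) = completion − arrival = 15 − 8 = 7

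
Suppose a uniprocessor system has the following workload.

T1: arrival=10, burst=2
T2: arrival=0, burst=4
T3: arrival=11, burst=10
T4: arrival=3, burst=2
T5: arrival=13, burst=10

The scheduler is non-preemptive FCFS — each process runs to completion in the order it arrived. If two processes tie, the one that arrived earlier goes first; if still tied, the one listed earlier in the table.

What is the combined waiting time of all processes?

11

Timeline: | T2 0-4 | T4 4-6 | idle 6-10 | T1 10-12 | T3 12-22 | T5 22-32 |
Completion: T1=12  T2=4  T3=22  T4=6  T5=32
Turnaround (C−A): T1=2  T2=4  T3=11  T4=3  T5=19
Waiting = turnaround − burst: T1=0, T2=0, T3=1, T4=1, T5=9
Total waiting = 0 + 0 + 1 + 1 + 9 = 11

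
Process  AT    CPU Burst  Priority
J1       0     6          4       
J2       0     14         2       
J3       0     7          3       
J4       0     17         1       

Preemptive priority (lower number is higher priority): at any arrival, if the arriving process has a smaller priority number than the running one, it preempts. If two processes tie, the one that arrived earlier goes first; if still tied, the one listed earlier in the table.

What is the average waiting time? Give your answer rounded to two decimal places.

Gantt: | J4 0-17 | J2 17-31 | J3 31-38 | J1 38-44 |
Completion: J1=44  J2=31  J3=38  J4=17
Waiting times: J1=38, J2=17, J3=31, J4=0
Average waiting = (38+17+31+0) / 4 = 86/4 = 21.50

21.50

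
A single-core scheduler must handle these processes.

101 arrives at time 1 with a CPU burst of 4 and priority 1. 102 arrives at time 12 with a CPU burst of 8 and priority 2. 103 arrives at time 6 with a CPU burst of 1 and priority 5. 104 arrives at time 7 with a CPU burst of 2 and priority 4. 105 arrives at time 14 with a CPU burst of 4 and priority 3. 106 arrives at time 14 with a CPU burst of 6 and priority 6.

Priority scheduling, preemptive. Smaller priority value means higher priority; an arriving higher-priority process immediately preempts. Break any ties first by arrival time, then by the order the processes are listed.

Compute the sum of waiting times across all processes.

Schedule: | idle 0-1 | 101 1-5 | idle 5-6 | 103 6-7 | 104 7-9 | idle 9-12 | 102 12-20 | 105 20-24 | 106 24-30 |
Completion: 101=5  102=20  103=7  104=9  105=24  106=30
Waiting = turnaround − burst: 101=0, 102=0, 103=0, 104=0, 105=6, 106=10
Total waiting = 0 + 0 + 0 + 0 + 6 + 10 = 16

16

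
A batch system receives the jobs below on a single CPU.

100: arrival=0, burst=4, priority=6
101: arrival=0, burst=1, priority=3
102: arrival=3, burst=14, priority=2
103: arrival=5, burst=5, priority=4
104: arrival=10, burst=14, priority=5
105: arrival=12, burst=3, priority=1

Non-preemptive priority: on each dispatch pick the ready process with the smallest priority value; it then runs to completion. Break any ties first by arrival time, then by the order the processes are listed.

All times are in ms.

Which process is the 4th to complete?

Timeline: | 101 0-1 | 100 1-5 | 102 5-19 | 105 19-22 | 103 22-27 | 104 27-41 |
Completion: 100=5  101=1  102=19  103=27  104=41  105=22
Turnaround (C−A): 100=5  101=1  102=16  103=22  104=31  105=10
Finish order: 101 → 100 → 102 → 105 → 103 → 104

105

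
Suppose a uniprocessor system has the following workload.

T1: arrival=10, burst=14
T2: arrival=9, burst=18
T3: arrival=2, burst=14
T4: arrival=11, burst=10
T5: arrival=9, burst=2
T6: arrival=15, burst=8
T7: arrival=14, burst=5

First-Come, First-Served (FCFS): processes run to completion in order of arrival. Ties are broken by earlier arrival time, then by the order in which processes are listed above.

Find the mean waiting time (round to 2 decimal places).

27.57

Gantt: | idle 0-2 | T3 2-16 | T2 16-34 | T5 34-36 | T1 36-50 | T4 50-60 | T7 60-65 | T6 65-73 |
Completion: T1=50  T2=34  T3=16  T4=60  T5=36  T6=73  T7=65
Waiting times: T1=26, T2=7, T3=0, T4=39, T5=25, T6=50, T7=46
Average waiting = (26+7+0+39+25+50+46) / 7 = 193/7 = 27.57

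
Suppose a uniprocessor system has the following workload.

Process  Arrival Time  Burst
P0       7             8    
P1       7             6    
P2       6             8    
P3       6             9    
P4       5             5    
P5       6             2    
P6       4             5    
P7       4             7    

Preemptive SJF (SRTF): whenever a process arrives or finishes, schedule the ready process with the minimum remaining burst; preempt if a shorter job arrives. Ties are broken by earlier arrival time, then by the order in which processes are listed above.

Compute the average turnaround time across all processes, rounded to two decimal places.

Schedule: | idle 0-4 | P6 4-6 | P5 6-8 | P6 8-11 | P4 11-16 | P1 16-22 | P7 22-29 | P2 29-37 | P0 37-45 | P3 45-54 |
Completion: P0=45  P1=22  P2=37  P3=54  P4=16  P5=8  P6=11  P7=29
Turnaround times: P0=38, P1=15, P2=31, P3=48, P4=11, P5=2, P6=7, P7=25
Average turnaround = (38+15+31+48+11+2+7+25) / 8 = 177/8 = 22.13

22.13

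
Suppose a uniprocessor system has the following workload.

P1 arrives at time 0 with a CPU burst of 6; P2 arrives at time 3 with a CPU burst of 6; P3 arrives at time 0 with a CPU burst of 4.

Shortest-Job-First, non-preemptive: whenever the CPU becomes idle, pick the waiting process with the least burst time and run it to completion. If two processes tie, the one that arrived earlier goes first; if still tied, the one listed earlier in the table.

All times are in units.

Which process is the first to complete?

Timeline: | P3 0-4 | P1 4-10 | P2 10-16 |
Completion: P1=10  P2=16  P3=4
Turnaround (C−A): P1=10  P2=13  P3=4
Finish order: P3 → P1 → P2

P3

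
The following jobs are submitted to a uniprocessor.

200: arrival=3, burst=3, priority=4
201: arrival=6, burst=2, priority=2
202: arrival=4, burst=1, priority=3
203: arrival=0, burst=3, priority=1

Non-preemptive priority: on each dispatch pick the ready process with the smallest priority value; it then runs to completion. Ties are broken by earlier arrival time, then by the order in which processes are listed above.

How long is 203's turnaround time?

Gantt: | 203 0-3 | 200 3-6 | 201 6-8 | 202 8-9 |
Completion: 200=6  201=8  202=9  203=3
Turnaround (C−A): 200=3  201=2  202=5  203=3
Turnaround(203) = completion − arrival = 3 − 0 = 3

3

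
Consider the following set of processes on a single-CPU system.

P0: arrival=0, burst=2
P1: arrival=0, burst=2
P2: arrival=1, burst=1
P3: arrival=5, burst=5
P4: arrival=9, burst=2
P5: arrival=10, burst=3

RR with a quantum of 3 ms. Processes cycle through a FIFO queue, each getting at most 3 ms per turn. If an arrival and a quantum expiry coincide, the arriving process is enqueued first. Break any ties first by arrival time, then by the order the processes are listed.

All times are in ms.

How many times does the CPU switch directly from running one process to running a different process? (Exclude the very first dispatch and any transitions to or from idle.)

5

Gantt: | P0 0-2 | P1 2-4 | P2 4-5 | P3 5-10 | P4 10-12 | P5 12-15 |
Completion: P0=2  P1=4  P2=5  P3=10  P4=12  P5=15
Turnaround (C−A): P0=2  P1=4  P2=4  P3=5  P4=3  P5=5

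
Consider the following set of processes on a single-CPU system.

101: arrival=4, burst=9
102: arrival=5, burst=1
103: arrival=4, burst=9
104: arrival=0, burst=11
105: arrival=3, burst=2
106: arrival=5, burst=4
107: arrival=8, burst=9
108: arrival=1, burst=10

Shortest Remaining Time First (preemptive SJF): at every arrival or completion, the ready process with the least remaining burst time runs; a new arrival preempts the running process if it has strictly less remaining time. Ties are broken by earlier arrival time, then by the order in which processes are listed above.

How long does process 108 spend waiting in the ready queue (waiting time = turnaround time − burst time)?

44

Gantt: | 104 0-3 | 105 3-5 | 102 5-6 | 106 6-10 | 104 10-18 | 101 18-27 | 103 27-36 | 107 36-45 | 108 45-55 |
Completion: 101=27  102=6  103=36  104=18  105=5  106=10  107=45  108=55
Waiting(108) = turnaround − burst = 54 − 10 = 44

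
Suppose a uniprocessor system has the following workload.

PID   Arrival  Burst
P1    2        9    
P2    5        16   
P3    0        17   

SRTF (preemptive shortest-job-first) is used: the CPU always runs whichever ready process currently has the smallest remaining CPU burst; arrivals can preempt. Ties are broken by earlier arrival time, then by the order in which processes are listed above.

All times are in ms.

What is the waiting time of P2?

21

Gantt: | P3 0-2 | P1 2-11 | P3 11-26 | P2 26-42 |
Completion: P1=11  P2=42  P3=26
Turnaround (C−A): P1=9  P2=37  P3=26
Waiting(P2) = turnaround − burst = 37 − 16 = 21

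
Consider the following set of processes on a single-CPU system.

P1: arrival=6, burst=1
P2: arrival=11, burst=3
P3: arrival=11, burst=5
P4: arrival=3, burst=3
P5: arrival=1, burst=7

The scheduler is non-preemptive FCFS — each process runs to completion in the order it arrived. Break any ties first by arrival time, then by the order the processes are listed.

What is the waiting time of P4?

Schedule: | idle 0-1 | P5 1-8 | P4 8-11 | P1 11-12 | P2 12-15 | P3 15-20 |
Completion: P1=12  P2=15  P3=20  P4=11  P5=8
Turnaround (C−A): P1=6  P2=4  P3=9  P4=8  P5=7
Waiting(P4) = turnaround − burst = 8 − 3 = 5

5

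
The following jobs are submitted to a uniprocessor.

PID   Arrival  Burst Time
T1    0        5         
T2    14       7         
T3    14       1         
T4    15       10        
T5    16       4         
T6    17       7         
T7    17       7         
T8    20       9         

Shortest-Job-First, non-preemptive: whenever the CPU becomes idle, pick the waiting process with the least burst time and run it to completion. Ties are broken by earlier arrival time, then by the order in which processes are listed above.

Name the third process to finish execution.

Gantt: | T1 0-5 | idle 5-14 | T3 14-15 | T2 15-22 | T5 22-26 | T6 26-33 | T7 33-40 | T8 40-49 | T4 49-59 |
Completion: T1=5  T2=22  T3=15  T4=59  T5=26  T6=33  T7=40  T8=49
Turnaround (C−A): T1=5  T2=8  T3=1  T4=44  T5=10  T6=16  T7=23  T8=29
Finish order: T1 → T3 → T2 → T5 → T6 → T7 → T8 → T4

T2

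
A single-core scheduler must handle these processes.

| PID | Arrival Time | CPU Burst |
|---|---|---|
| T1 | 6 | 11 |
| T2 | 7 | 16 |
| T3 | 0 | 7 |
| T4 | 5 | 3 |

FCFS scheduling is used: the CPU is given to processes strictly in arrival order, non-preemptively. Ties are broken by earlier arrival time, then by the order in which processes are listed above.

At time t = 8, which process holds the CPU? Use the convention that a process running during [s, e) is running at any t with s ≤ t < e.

Schedule: | T3 0-7 | T4 7-10 | T1 10-21 | T2 21-37 |
Completion: T1=21  T2=37  T3=7  T4=10
Turnaround (C−A): T1=15  T2=30  T3=7  T4=5

T4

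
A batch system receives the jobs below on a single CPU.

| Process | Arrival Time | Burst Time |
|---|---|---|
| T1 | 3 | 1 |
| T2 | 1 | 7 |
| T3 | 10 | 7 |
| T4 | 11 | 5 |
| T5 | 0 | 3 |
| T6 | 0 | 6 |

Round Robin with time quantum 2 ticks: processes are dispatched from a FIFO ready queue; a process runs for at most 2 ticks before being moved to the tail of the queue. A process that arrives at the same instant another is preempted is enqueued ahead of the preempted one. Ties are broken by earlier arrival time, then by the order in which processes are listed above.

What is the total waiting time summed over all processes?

Timeline: | T5 0-2 | T6 2-4 | T2 4-6 | T5 6-7 | T1 7-8 | T6 8-10 | T2 10-12 | T3 12-14 | T6 14-16 | T4 16-18 | T2 18-20 | T3 20-22 | T4 22-24 | T2 24-25 | T3 25-27 | T4 27-28 | T3 28-29 |
Completion: T1=8  T2=25  T3=29  T4=28  T5=7  T6=16
Waiting = turnaround − burst: T1=4, T2=17, T3=12, T4=12, T5=4, T6=10
Total waiting = 4 + 17 + 12 + 12 + 4 + 10 = 59

59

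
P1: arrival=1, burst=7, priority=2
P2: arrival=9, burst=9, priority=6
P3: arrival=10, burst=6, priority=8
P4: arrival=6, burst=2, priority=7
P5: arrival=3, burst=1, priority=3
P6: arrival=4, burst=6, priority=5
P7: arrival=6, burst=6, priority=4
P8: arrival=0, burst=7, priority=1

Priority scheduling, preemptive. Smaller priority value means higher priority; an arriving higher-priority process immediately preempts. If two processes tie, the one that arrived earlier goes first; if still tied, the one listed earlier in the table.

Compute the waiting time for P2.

Gantt: | P8 0-7 | P1 7-14 | P5 14-15 | P7 15-21 | P6 21-27 | P2 27-36 | P4 36-38 | P3 38-44 |
Completion: P1=14  P2=36  P3=44  P4=38  P5=15  P6=27  P7=21  P8=7
Waiting(P2) = turnaround − burst = 27 − 9 = 18

18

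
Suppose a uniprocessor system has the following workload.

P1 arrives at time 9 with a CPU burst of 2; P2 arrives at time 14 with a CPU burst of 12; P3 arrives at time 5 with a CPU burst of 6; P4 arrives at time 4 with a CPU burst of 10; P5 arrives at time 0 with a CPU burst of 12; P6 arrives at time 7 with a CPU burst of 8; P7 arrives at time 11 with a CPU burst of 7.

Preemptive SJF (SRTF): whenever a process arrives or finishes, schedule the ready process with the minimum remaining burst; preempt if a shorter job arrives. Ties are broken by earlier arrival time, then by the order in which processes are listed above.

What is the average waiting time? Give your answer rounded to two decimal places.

14.43

Gantt: | P5 0-5 | P3 5-11 | P1 11-13 | P5 13-20 | P7 20-27 | P6 27-35 | P4 35-45 | P2 45-57 |
Completion: P1=13  P2=57  P3=11  P4=45  P5=20  P6=35  P7=27
Turnaround (C−A): P1=4  P2=43  P3=6  P4=41  P5=20  P6=28  P7=16
Waiting times: P1=2, P2=31, P3=0, P4=31, P5=8, P6=20, P7=9
Average waiting = (2+31+0+31+8+20+9) / 7 = 101/7 = 14.43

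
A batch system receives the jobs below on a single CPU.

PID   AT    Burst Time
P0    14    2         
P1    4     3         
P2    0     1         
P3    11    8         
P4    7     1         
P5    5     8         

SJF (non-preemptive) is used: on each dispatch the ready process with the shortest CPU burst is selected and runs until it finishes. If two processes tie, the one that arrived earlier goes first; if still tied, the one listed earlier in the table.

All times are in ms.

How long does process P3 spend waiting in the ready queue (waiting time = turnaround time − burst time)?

Schedule: | P2 0-1 | idle 1-4 | P1 4-7 | P4 7-8 | P5 8-16 | P0 16-18 | P3 18-26 |
Completion: P0=18  P1=7  P2=1  P3=26  P4=8  P5=16
Turnaround (C−A): P0=4  P1=3  P2=1  P3=15  P4=1  P5=11
Waiting(P3) = turnaround − burst = 15 − 8 = 7

7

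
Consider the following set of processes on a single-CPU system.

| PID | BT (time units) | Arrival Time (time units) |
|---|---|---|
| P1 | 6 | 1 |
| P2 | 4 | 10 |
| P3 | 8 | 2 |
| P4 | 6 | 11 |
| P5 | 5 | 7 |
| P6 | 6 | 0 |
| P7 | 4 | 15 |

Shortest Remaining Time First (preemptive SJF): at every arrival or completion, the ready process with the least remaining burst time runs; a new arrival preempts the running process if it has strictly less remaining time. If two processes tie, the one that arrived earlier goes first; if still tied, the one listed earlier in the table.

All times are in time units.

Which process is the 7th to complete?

Timeline: | P6 0-6 | P1 6-12 | P2 12-16 | P7 16-20 | P5 20-25 | P4 25-31 | P3 31-39 |
Completion: P1=12  P2=16  P3=39  P4=31  P5=25  P6=6  P7=20
Turnaround (C−A): P1=11  P2=6  P3=37  P4=20  P5=18  P6=6  P7=5
Finish order: P6 → P1 → P2 → P7 → P5 → P4 → P3

P3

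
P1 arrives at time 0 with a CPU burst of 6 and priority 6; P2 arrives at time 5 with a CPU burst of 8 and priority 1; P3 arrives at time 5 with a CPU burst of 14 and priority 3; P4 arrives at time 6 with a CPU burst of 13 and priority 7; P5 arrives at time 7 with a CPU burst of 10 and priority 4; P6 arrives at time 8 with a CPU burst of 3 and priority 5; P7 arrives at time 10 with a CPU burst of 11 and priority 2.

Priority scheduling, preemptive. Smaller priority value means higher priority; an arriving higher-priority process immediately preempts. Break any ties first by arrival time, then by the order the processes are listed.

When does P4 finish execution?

65

Gantt: | P1 0-5 | P2 5-13 | P7 13-24 | P3 24-38 | P5 38-48 | P6 48-51 | P1 51-52 | P4 52-65 |
Completion: P1=52  P2=13  P3=38  P4=65  P5=48  P6=51  P7=24
Turnaround (C−A): P1=52  P2=8  P3=33  P4=59  P5=41  P6=43  P7=14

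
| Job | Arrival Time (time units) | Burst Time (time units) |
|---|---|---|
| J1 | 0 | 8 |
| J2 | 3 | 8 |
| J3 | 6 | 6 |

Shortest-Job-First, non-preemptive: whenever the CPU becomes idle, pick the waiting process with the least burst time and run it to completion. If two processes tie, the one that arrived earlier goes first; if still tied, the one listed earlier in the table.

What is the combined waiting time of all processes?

Schedule: | J1 0-8 | J3 8-14 | J2 14-22 |
Completion: J1=8  J2=22  J3=14
Turnaround (C−A): J1=8  J2=19  J3=8
Waiting = turnaround − burst: J1=0, J2=11, J3=2
Total waiting = 0 + 11 + 2 = 13

13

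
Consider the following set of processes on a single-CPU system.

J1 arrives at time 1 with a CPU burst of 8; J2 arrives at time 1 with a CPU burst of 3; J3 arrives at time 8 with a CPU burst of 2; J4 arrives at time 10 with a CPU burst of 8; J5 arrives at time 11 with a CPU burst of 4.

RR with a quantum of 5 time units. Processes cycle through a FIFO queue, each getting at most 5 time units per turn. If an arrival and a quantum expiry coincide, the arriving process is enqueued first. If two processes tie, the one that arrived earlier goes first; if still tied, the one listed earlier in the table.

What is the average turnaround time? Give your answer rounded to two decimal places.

10.60

Schedule: | idle 0-1 | J1 1-6 | J2 6-9 | J1 9-12 | J3 12-14 | J4 14-19 | J5 19-23 | J4 23-26 |
Completion: J1=12  J2=9  J3=14  J4=26  J5=23
Turnaround (C−A): J1=11  J2=8  J3=6  J4=16  J5=12
Turnaround times: J1=11, J2=8, J3=6, J4=16, J5=12
Average turnaround = (11+8+6+16+12) / 5 = 53/5 = 10.60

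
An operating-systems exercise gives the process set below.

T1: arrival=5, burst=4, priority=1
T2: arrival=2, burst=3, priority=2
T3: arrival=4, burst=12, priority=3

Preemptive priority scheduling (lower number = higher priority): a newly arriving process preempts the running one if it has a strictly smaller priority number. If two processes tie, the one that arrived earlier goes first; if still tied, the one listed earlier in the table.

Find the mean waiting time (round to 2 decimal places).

Gantt: | idle 0-2 | T2 2-5 | T1 5-9 | T3 9-21 |
Completion: T1=9  T2=5  T3=21
Turnaround (C−A): T1=4  T2=3  T3=17
Waiting times: T1=0, T2=0, T3=5
Average waiting = (0+0+5) / 3 = 5/3 = 1.67

1.67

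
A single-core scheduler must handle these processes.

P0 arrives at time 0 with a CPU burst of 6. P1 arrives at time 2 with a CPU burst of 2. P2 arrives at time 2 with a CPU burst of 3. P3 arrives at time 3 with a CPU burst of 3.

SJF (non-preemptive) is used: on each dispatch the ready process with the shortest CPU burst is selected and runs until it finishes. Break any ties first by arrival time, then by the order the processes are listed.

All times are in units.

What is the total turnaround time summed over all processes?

32

Timeline: | P0 0-6 | P1 6-8 | P2 8-11 | P3 11-14 |
Completion: P0=6  P1=8  P2=11  P3=14
Turnaround = completion − arrival: P0=6, P1=6, P2=9, P3=11
Total turnaround = 6 + 6 + 9 + 11 = 32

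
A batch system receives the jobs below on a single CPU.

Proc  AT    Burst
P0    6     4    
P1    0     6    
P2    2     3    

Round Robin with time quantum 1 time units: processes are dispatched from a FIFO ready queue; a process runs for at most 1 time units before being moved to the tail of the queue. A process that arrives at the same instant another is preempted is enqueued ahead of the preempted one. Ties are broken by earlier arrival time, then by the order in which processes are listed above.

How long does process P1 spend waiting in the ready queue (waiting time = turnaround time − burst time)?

Schedule: | P1 0-2 | P2 2-3 | P1 3-4 | P2 4-5 | P1 5-6 | P2 6-7 | P0 7-8 | P1 8-9 | P0 9-10 | P1 10-11 | P0 11-13 |
Completion: P0=13  P1=11  P2=7
Waiting(P1) = turnaround − burst = 11 − 6 = 5

5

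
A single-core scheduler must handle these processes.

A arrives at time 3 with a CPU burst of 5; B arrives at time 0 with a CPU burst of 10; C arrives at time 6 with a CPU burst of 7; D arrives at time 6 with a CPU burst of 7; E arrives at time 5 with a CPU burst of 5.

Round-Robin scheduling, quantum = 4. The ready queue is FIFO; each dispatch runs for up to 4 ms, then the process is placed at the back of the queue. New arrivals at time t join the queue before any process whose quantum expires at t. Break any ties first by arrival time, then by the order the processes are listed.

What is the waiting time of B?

Gantt: | B 0-4 | A 4-8 | B 8-12 | E 12-16 | C 16-20 | D 20-24 | A 24-25 | B 25-27 | E 27-28 | C 28-31 | D 31-34 |
Completion: A=25  B=27  C=31  D=34  E=28
Waiting(B) = turnaround − burst = 27 − 10 = 17

17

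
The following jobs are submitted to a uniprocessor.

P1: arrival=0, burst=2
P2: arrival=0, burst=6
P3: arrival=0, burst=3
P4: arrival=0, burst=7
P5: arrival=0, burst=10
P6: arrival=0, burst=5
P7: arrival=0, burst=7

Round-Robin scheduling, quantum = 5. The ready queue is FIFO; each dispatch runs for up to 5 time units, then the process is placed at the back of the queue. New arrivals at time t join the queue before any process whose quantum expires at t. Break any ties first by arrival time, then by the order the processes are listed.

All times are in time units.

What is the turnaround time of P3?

Gantt: | P1 0-2 | P2 2-7 | P3 7-10 | P4 10-15 | P5 15-20 | P6 20-25 | P7 25-30 | P2 30-31 | P4 31-33 | P5 33-38 | P7 38-40 |
Completion: P1=2  P2=31  P3=10  P4=33  P5=38  P6=25  P7=40
Turnaround(P3) = completion − arrival = 10 − 0 = 10

10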